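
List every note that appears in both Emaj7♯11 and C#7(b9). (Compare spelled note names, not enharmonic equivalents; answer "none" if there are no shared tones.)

G#, B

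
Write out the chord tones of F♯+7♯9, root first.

F♯, A♯, C𝄪, E, G𝄪

F♯+7♯9: dominant seventh sharp nine sharp five on F♯.
root → F♯
3rd (major 3rd) → A♯
5th (augmented 5th) → C𝄪
7th (minor 7th) → E
9th (augmented 9th) → G𝄪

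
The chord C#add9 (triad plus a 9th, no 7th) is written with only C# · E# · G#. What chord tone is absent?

C#add9 = C#, E#, G#, D#. The voicing lacks the 9th (major 9th), D#.

D#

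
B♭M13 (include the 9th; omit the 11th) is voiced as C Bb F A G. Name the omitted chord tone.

D

The full B♭M13 chord is Bb, D, F, A, C, G.
Comparing with the voicing, the major 3rd (3rd) — D — is absent.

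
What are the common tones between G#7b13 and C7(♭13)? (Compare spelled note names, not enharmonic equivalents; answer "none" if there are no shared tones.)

E

G#7b13 = G#, B#, D#, F#, E.
C7(♭13) = C, E, G, Bb, Ab.
Shared: E.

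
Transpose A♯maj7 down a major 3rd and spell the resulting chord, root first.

A major 3rd down from A♯ is F♯, so the new chord is F♯ major seventh.
F♯ — root
A♯ — major 3rd
C♯ — perfect 5th
E♯ — major 7th

F♯ A♯ C♯ E♯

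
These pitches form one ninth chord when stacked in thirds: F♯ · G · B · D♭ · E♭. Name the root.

Stacking in thirds gives E♭ – G – B – D♭ – F♯, so E♭ is the root — E♭ dominant seventh sharp nine sharp five.

E♭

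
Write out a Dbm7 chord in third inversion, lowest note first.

Cb  Db  Fb  Ab

In root position, Dbm7 is Db–Fb–Ab–Cb.
Third inversion puts the seventh (Cb) in the bass.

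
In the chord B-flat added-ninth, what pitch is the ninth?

B-flat added-ninth is built on B♭; its 9th is a major 9th above the root.
A second above B uses the letter C, and the major 9th above B♭ is C.

C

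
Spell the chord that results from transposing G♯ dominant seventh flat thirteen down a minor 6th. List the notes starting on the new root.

B#, D##, F##, A#, G#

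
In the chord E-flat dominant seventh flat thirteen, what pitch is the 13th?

E-flat dominant seventh flat thirteen is built on E-flat; its 13th is a minor 13th above the root.
A sixth above E uses the letter C, and the minor 13th above E-flat is C-flat.

C-flat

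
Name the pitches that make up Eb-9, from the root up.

Eb-9: minor ninth on Eb.
root → Eb
3rd (minor 3rd) → Gb
5th (perfect 5th) → Bb
7th (minor 7th) → Db
9th (major 9th) → F

Eb Gb Bb Db F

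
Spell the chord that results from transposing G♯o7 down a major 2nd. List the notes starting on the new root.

A major 2nd down from G# is F#, so the new chord is F# diminished seventh.
- root: F#
- minor 3rd: A
- diminished 5th: C
- diminished 7th: Eb

F# A C Eb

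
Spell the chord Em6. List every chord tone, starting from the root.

E G B C♯

Em6: minor sixth on E.
- root: E
- minor 3rd: G
- perfect 5th: B
- major 6th: C♯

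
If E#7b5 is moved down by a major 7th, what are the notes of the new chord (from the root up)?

E# down a major 7th → F#. New chord: F# dominant seventh flat five.
F# — root
A# — major 3rd
C — diminished 5th
E — minor 7th

F#, A#, C, E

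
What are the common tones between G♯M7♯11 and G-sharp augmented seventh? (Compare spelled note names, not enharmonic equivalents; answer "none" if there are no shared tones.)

G♯M7♯11: G# B# D# F## C##
G-sharp augmented seventh: G# B# D## F#
Common to both → G#, B#.

G#  B#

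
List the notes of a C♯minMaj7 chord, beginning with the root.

C♯minMaj7 is a minor-major seventh built on C#.
root → C#
3rd (minor 3rd) → E
5th (perfect 5th) → G#
7th (major 7th) → B#

C#, E, G#, B#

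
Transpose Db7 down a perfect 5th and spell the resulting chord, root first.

G♭, B♭, D♭, F♭

D♭ down a perfect 5th → G♭. New chord: G♭ dominant seventh.
root → G♭
3rd (major 3rd) → B♭
5th (perfect 5th) → D♭
7th (minor 7th) → F♭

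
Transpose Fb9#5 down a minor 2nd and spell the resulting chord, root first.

A minor 2nd down from F♭ is E♭, so the new chord is E♭ dominant ninth sharp five.
- root: E♭
- major 3rd: G
- augmented 5th: B
- minor 7th: D♭
- major 9th: F

E♭, G, B, D♭, F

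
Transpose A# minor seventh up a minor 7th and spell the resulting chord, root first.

A# up a minor 7th → G#. New chord: G# minor seventh.
- root: G#
- minor 3rd: B
- perfect 5th: D#
- minor 7th: F#

G# – B – D# – F#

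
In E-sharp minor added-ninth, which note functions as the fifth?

B♯

Root of E-sharp minor added-ninth = E♯. The 5th is a perfect 5th: E♯ up a perfect 5th → B♯.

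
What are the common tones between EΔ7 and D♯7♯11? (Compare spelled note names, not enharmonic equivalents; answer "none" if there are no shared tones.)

D#

EΔ7 = E, G#, B, D#.
D♯7♯11 = D#, F##, A#, C#, G##.
Shared: D#.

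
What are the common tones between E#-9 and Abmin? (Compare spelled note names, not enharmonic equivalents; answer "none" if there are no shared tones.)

E#-9 = E♯, G♯, B♯, D♯, F𝄪.
Abmin = A♭, C♭, E♭.
Shared: none.

none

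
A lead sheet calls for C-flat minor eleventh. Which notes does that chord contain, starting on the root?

Cb  Ebb  Gb  Bbb  Db  Fb

C-flat minor eleventh: minor eleventh on Cb.
root → Cb
3rd (minor 3rd) → Ebb
5th (perfect 5th) → Gb
7th (minor 7th) → Bbb
9th (major 9th) → Db
11th (perfect 11th) → Fb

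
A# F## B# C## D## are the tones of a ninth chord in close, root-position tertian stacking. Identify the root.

B#

Stacking in thirds gives B# – D## – F## – A# – C##, so B# is the root — B# dominant ninth.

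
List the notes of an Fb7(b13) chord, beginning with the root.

Fb – Ab – Cb – Ebb – Dbb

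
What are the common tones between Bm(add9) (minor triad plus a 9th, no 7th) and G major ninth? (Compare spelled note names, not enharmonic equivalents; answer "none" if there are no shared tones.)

Bm(add9) = B, D, F#, C#.
G major ninth = G, B, D, F#, A.
Shared: B, D, F#.

B, D, F#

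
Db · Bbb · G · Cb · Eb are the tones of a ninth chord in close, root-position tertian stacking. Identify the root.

Cb

Stacking in thirds gives Cb – Eb – G – Bbb – Db, so Cb is the root — Cb dominant ninth sharp five.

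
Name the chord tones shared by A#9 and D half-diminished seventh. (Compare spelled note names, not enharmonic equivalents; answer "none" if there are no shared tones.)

A#9 = A♯, C𝄪, E♯, G♯, B♯.
D half-diminished seventh = D, F, A♭, C.
Shared: none.

none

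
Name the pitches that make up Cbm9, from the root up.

Cb, Ebb, Gb, Bbb, Db

Cbm9 is a minor ninth built on Cb.
- root: Cb
- minor 3rd: Ebb
- perfect 5th: Gb
- minor 7th: Bbb
- major 9th: Db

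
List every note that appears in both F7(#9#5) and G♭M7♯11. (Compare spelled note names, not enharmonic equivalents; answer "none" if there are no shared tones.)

F

F7(#9#5): F A C♯ E♭ G♯
G♭M7♯11: G♭ B♭ D♭ F C
Common to both → F.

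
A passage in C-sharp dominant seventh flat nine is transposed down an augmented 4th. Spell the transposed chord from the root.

G  B  D  F  Ab

C# down an augmented 4th → G. New chord: G dominant seventh flat nine.
root → G
3rd (major 3rd) → B
5th (perfect 5th) → D
7th (minor 7th) → F
9th (minor 9th) → Ab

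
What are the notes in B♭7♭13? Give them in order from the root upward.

Root Bb, quality dominant seventh flat thirteen:
Root: Bb
Major 3rd (3rd): D
Perfect 5th (5th): F
Minor 7th (7th): Ab
Minor 13th (13th): Gb

Bb D F Ab Gb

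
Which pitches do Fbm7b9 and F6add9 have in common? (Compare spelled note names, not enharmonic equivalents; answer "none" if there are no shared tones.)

Fbm7b9 = Fb, Abb, Cb, Ebb, Gbb.
F6add9 = F, A, C, D, G.
Shared: none.

none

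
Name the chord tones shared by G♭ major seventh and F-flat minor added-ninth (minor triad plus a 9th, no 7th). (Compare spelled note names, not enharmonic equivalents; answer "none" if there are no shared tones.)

G♭ major seventh = G♭, B♭, D♭, F.
F-flat minor added-ninth = F♭, A𝄫, C♭, G♭.
Shared: G♭.

G♭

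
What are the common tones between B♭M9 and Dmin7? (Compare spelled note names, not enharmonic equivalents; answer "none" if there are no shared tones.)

D, F, A, C

B♭M9: Bb D F A C
Dmin7: D F A C
Common to both → D, F, A, C.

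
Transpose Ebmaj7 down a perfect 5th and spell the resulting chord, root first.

A perfect 5th down from Eb is Ab, so the new chord is Ab major seventh.
Root: Ab
Major 3rd (3rd): C
Perfect 5th (5th): Eb
Major 7th (7th): G

Ab  C  Eb  G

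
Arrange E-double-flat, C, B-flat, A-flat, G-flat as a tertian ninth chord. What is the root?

Arranged so that each adjacent pair is a third by letter name: A-flat – C – E-double-flat – G-flat – B-flat.
The bottom of that stack, A-flat, is the root (this is A-flat dominant ninth flat five).

A-flat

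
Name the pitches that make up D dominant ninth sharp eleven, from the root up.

D – F-sharp – A – C – E – G-sharp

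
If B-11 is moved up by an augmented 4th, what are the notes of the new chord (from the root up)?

B up an augmented 4th → E♯. New chord: E♯ minor eleventh.
root → E♯
3rd (minor 3rd) → G♯
5th (perfect 5th) → B♯
7th (minor 7th) → D♯
9th (major 9th) → F𝄪
11th (perfect 11th) → A♯

E♯, G♯, B♯, D♯, F𝄪, A♯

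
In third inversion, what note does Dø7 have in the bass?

C

Dø7 = D–F–Ab–C. Third inversion → seventh in the bass = C.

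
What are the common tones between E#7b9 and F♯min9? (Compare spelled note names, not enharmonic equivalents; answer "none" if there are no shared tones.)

F♯

E#7b9 = E♯, G𝄪, B♯, D♯, F♯.
F♯min9 = F♯, A, C♯, E, G♯.
Shared: F♯.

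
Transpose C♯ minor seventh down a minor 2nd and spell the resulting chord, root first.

B#, D#, F##, A#

Transposed root: C# → B# (minor 2nd down). So we spell B# minor seventh:
Root: B#
Minor 3rd (3rd): D#
Perfect 5th (5th): F##
Minor 7th (7th): A#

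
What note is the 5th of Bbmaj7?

Bbmaj7 is built on B♭; its 5th is a perfect 5th above the root.
A fifth above B uses the letter F, and the perfect 5th above B♭ is F.

F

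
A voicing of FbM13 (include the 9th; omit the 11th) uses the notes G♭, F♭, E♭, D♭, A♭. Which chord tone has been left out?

The full FbM13 chord is F♭, A♭, C♭, E♭, G♭, D♭.
Comparing with the voicing, the perfect 5th (5th) — C♭ — is absent.

C♭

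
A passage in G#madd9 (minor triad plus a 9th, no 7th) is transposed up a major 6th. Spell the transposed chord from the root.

E#, G#, B#, F##

Transposed root: G# → E# (major 6th up). So we spell E# minor added-ninth:
root → E#
3rd (minor 3rd) → G#
5th (perfect 5th) → B#
9th (major 9th) → F##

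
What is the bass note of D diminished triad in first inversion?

D diminished triad = D–F–A♭. First inversion → third in the bass = F.

F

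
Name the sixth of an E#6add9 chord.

C##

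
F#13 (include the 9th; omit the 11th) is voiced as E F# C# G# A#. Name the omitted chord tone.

The full F#13 chord is F#, A#, C#, E, G#, D#.
Comparing with the voicing, the major 13th (13th) — D# — is absent.

D#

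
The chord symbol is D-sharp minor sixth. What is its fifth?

A-sharp

Root of D-sharp minor sixth = D-sharp. The 5th is a perfect 5th: D-sharp up a perfect 5th → A-sharp.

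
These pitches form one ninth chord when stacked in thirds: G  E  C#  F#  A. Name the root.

Arranged so that each adjacent pair is a third by letter name: F# – A – C# – E – G.
The bottom of that stack, F#, is the root (this is F# minor seventh flat nine).

F#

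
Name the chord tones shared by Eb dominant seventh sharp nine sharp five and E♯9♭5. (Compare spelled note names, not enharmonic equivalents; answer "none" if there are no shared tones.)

B

Eb dominant seventh sharp nine sharp five = Eb, G, B, Db, F#.
E♯9♭5 = E#, G##, B, D#, F##.
Shared: B.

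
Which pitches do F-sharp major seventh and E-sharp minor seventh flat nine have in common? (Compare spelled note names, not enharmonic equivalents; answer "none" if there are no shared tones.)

F-sharp major seventh = F-sharp, A-sharp, C-sharp, E-sharp.
E-sharp minor seventh flat nine = E-sharp, G-sharp, B-sharp, D-sharp, F-sharp.
Shared: F-sharp, E-sharp.

F-sharp E-sharp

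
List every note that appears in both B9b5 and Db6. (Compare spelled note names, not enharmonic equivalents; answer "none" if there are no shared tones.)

B9b5: B D♯ F A C♯
Db6: D♭ F A♭ B♭
Common to both → F.

F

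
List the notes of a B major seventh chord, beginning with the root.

B major seventh: major seventh on B.
Root: B
Major 3rd (3rd): D#
Perfect 5th (5th): F#
Major 7th (7th): A#

B – D# – F# – A#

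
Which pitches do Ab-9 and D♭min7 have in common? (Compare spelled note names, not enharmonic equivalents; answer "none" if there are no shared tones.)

Ab Cb

Ab-9: Ab Cb Eb Gb Bb
D♭min7: Db Fb Ab Cb
Common to both → Ab, Cb.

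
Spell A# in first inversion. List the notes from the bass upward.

C## – E# – A#

In root position, A# is A#–C##–E#.
First inversion puts the third (C##) in the bass.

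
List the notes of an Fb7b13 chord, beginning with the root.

Root Fb, quality dominant seventh flat thirteen:
Fb — root
Ab — major 3rd
Cb — perfect 5th
Ebb — minor 7th
Dbb — minor 13th

Fb  Ab  Cb  Ebb  Dbb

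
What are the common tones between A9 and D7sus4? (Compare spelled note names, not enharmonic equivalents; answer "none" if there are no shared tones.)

A9 = A, C#, E, G, B.
D7sus4 = D, G, A, C.
Shared: A, G.

A, G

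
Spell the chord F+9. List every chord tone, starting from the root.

Root F, quality dominant ninth sharp five:
F — root
A — major 3rd
C♯ — augmented 5th
E♭ — minor 7th
G — major 9th

F A C♯ E♭ G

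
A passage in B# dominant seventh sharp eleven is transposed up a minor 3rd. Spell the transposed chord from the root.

D-sharp  F-double-sharp  A-sharp  C-sharp  G-double-sharp

A minor 3rd up from B-sharp is D-sharp, so the new chord is D-sharp dominant seventh sharp eleven.
D-sharp — root
F-double-sharp — major 3rd
A-sharp — perfect 5th
C-sharp — minor 7th
G-double-sharp — augmented 11th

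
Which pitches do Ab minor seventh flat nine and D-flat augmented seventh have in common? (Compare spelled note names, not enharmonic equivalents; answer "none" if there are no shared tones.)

Ab minor seventh flat nine = A-flat, C-flat, E-flat, G-flat, B-double-flat.
D-flat augmented seventh = D-flat, F, A, C-flat.
Shared: C-flat.

C-flat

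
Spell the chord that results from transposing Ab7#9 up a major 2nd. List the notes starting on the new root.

Ab up a major 2nd → Bb. New chord: Bb dominant seventh sharp nine.
- root: Bb
- major 3rd: D
- perfect 5th: F
- minor 7th: Ab
- augmented 9th: C#

Bb, D, F, Ab, C#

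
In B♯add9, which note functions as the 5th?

F𝄪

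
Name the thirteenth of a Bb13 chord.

Root of Bb13 = Bb. The 13th is a major 13th: Bb up a major 13th → G.

G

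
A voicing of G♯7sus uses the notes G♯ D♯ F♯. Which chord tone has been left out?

C♯

The full G♯7sus chord is G♯, C♯, D♯, F♯.
Comparing with the voicing, the perfect 4th (4th) — C♯ — is absent.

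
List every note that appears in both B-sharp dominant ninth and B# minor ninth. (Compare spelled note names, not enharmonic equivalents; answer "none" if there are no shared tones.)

B-sharp  F-double-sharp  A-sharp  C-double-sharp

B-sharp dominant ninth = B-sharp, D-double-sharp, F-double-sharp, A-sharp, C-double-sharp.
B# minor ninth = B-sharp, D-sharp, F-double-sharp, A-sharp, C-double-sharp.
Shared: B-sharp, F-double-sharp, A-sharp, C-double-sharp.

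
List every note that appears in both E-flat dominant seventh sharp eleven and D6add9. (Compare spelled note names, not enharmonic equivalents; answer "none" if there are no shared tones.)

E-flat dominant seventh sharp eleven: E♭ G B♭ D♭ A
D6add9: D F♯ A B E
Common to both → A.

A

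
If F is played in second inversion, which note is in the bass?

C

F = F–A–C. Second inversion → fifth in the bass = C.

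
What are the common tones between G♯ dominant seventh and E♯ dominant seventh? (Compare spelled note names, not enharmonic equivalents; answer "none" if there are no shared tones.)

B-sharp, D-sharp

G♯ dominant seventh = G-sharp, B-sharp, D-sharp, F-sharp.
E♯ dominant seventh = E-sharp, G-double-sharp, B-sharp, D-sharp.
Shared: B-sharp, D-sharp.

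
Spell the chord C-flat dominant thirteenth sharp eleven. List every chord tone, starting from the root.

C-flat dominant thirteenth sharp eleven is a dominant thirteenth sharp eleven built on Cb.
root → Cb
3rd (major 3rd) → Eb
5th (perfect 5th) → Gb
7th (minor 7th) → Bbb
9th (major 9th) → Db
11th (augmented 11th) → F
13th (major 13th) → Ab

Cb, Eb, Gb, Bbb, Db, F, Ab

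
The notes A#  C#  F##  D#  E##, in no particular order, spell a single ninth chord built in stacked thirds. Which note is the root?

Stacking in thirds gives D# – F## – A# – C# – E##, so D# is the root — D# dominant seventh sharp nine.

D#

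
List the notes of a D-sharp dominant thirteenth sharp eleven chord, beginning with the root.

D♯ – F𝄪 – A♯ – C♯ – E♯ – G𝄪 – B♯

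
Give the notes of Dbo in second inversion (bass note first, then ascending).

In root position, Dbo is Db–Fb–Abb.
Second inversion puts the fifth (Abb) in the bass.

Abb, Db, Fb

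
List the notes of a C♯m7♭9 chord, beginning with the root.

C# – E – G# – B – D

Root C#, quality minor seventh flat nine:
root → C#
3rd (minor 3rd) → E
5th (perfect 5th) → G#
7th (minor 7th) → B
9th (minor 9th) → D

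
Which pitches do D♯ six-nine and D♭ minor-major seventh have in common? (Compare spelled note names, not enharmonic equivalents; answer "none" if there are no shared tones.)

D♯ six-nine = D-sharp, F-double-sharp, A-sharp, B-sharp, E-sharp.
D♭ minor-major seventh = D-flat, F-flat, A-flat, C.
Shared: none.

none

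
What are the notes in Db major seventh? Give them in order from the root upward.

Db, F, Ab, C

Db major seventh is a major seventh built on Db.
root → Db
3rd (major 3rd) → F
5th (perfect 5th) → Ab
7th (major 7th) → C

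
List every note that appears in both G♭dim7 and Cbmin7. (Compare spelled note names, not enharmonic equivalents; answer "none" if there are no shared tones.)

G♭dim7 = Gb, Bbb, Dbb, Fbb.
Cbmin7 = Cb, Ebb, Gb, Bbb.
Shared: Gb, Bbb.

Gb, Bbb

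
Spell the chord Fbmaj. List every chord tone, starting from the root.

Fbmaj is a major triad built on Fb.
root → Fb
3rd (major 3rd) → Ab
5th (perfect 5th) → Cb

Fb, Ab, Cb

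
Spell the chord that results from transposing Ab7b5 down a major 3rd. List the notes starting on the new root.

Fb, Ab, Cbb, Ebb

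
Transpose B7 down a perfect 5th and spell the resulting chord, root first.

A perfect 5th down from B is E, so the new chord is E dominant seventh.
root → E
3rd (major 3rd) → G#
5th (perfect 5th) → B
7th (minor 7th) → D

E G# B D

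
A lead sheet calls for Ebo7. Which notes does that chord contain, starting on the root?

Eb  Gb  Bbb  Dbb

Root Eb, quality diminished seventh:
Eb — root
Gb — minor 3rd
Bbb — diminished 5th
Dbb — diminished 7th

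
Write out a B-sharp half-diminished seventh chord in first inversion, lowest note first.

D# F# A# B#

In root position, B-sharp half-diminished seventh is B#–D#–F#–A#.
First inversion puts the third (D#) in the bass.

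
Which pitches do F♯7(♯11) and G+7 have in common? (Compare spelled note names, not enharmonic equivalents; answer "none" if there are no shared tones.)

F♯7(♯11): F# A# C# E B#
G+7: G B D# F
Common to both → none.

none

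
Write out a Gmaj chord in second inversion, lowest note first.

D, G, B

Gmaj = G–B–D; second inversion → fifth (D) lowest.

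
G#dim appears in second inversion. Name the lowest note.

D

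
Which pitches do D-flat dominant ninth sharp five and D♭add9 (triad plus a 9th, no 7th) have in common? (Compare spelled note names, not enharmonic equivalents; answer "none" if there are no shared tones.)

D-flat dominant ninth sharp five = Db, F, A, Cb, Eb.
D♭add9 = Db, F, Ab, Eb.
Shared: Db, F, Eb.

Db F Eb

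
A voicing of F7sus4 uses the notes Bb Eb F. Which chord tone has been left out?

F7sus4 = F, Bb, C, Eb. The voicing lacks the 5th (perfect 5th), C.

C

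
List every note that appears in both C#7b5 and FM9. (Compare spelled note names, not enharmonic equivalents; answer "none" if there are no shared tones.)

G

C#7b5 = C#, E#, G, B.
FM9 = F, A, C, E, G.
Shared: G.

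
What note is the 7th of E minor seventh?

D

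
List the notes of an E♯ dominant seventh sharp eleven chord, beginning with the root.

E♯ dominant seventh sharp eleven: dominant seventh sharp eleven on E#.
Root: E#
Major 3rd (3rd): G##
Perfect 5th (5th): B#
Minor 7th (7th): D#
Augmented 11th (11th): A##

E#  G##  B#  D#  A##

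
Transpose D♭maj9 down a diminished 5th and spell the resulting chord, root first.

D♭ down a diminished 5th → G. New chord: G major ninth.
- root: G
- major 3rd: B
- perfect 5th: D
- major 7th: F♯
- major 9th: A

G  B  D  F♯  A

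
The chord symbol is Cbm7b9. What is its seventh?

Bbb

Cbm7b9 is built on Cb; its 7th is a minor 7th above the root.
A seventh above C uses the letter B, and the minor 7th above Cb is Bbb.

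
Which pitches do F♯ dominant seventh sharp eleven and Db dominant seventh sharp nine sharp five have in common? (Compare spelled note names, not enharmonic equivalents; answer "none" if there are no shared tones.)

F♯ dominant seventh sharp eleven: F# A# C# E B#
Db dominant seventh sharp nine sharp five: Db F A Cb E
Common to both → E.

E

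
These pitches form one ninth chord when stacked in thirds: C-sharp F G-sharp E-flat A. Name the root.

Stacking in thirds gives F – A – C-sharp – E-flat – G-sharp, so F is the root — F dominant seventh sharp nine sharp five.

F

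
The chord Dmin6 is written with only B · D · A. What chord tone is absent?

F

The full Dmin6 chord is D, F, A, B.
Comparing with the voicing, the minor 3rd (3rd) — F — is absent.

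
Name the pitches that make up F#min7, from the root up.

F#  A  C#  E

Root F#, quality minor seventh:
Root: F#
Minor 3rd (3rd): A
Perfect 5th (5th): C#
Minor 7th (7th): E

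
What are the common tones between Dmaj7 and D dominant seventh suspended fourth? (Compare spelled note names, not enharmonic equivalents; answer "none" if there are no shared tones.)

Dmaj7 = D, F#, A, C#.
D dominant seventh suspended fourth = D, G, A, C.
Shared: D, A.

D  A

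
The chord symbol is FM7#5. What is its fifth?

FM7#5 is built on F; its 5th is an augmented 5th above the root.
A fifth above F uses the letter C, and the augmented 5th above F is C#.

C#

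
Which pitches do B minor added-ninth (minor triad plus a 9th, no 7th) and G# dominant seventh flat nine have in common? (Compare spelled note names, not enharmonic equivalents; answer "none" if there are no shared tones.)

F-sharp

B minor added-ninth = B, D, F-sharp, C-sharp.
G# dominant seventh flat nine = G-sharp, B-sharp, D-sharp, F-sharp, A.
Shared: F-sharp.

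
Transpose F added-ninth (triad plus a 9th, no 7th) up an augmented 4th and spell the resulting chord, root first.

An augmented 4th up from F is B, so the new chord is B added-ninth.
Root: B
Major 3rd (3rd): D-sharp
Perfect 5th (5th): F-sharp
Major 9th (9th): C-sharp

B  D-sharp  F-sharp  C-sharp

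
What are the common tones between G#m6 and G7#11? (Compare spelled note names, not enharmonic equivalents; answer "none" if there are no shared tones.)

B

G#m6 = G♯, B, D♯, E♯.
G7#11 = G, B, D, F, C♯.
Shared: B.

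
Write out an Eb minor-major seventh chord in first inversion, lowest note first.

Gb – Bb – D – Eb

In root position, Eb minor-major seventh is Eb–Gb–Bb–D.
First inversion puts the third (Gb) in the bass.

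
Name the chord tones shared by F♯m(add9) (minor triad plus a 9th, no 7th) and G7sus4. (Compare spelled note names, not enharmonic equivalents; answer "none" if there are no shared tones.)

none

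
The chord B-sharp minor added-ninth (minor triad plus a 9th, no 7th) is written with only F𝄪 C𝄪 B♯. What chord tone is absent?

The full B-sharp minor added-ninth chord is B♯, D♯, F𝄪, C𝄪.
Comparing with the voicing, the minor 3rd (3rd) — D♯ — is absent.

D♯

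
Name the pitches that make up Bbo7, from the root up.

Bb Db Fb Abb

Bbo7: diminished seventh on Bb.
Bb — root
Db — minor 3rd
Fb — diminished 5th
Abb — diminished 7th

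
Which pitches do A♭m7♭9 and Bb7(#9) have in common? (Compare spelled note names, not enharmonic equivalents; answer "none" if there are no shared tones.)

Ab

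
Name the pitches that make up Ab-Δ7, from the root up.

Ab, Cb, Eb, G

Root Ab, quality minor-major seventh:
root → Ab
3rd (minor 3rd) → Cb
5th (perfect 5th) → Eb
7th (major 7th) → G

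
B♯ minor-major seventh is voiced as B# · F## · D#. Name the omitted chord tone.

B♯ minor-major seventh = B#, D#, F##, A##. The voicing lacks the 7th (major 7th), A##.

A##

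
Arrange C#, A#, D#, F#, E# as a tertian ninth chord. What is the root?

D#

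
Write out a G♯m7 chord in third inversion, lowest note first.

F♯, G♯, B, D♯

G♯m7 = G♯–B–D♯–F♯; third inversion → seventh (F♯) lowest.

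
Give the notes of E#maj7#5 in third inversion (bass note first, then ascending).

E#maj7#5 = E#–G##–B##–D##; third inversion → seventh (D##) lowest.

D## – E# – G## – B##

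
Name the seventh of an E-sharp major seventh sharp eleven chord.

D-double-sharp

E-sharp major seventh sharp eleven is built on E-sharp; its 7th is a major 7th above the root.
A seventh above E uses the letter D, and the major 7th above E-sharp is D-double-sharp.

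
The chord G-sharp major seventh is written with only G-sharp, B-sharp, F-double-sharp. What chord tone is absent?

D-sharp

G-sharp major seventh = G-sharp, B-sharp, D-sharp, F-double-sharp. The voicing lacks the 5th (perfect 5th), D-sharp.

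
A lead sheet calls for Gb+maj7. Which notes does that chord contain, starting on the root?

Gb+maj7 is an augmented major seventh built on Gb.
- root: Gb
- major 3rd: Bb
- augmented 5th: D
- major 7th: F

Gb, Bb, D, F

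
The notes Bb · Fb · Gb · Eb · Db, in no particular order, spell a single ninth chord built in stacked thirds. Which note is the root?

Arranged so that each adjacent pair is a third by letter name: Eb – Gb – Bb – Db – Fb.
The bottom of that stack, Eb, is the root (this is Eb minor seventh flat nine).

Eb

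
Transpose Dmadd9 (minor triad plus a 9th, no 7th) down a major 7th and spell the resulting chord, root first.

D down a major 7th → Eb. New chord: Eb minor added-ninth.
Eb — root
Gb — minor 3rd
Bb — perfect 5th
F — major 9th

Eb Gb Bb F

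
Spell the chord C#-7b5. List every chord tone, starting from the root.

C# – E – G – B

C#-7b5: half-diminished seventh on C#.
Root: C#
Minor 3rd (3rd): E
Diminished 5th (5th): G
Minor 7th (7th): B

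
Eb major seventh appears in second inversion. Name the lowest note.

B♭

Eb major seventh = E♭–G–B♭–D. Second inversion → fifth in the bass = B♭.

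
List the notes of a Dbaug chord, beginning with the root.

Dbaug: augmented triad on Db.
Root: Db
Major 3rd (3rd): F
Augmented 5th (5th): A

Db F A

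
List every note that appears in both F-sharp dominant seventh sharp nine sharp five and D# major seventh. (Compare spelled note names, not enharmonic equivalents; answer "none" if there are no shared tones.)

F-sharp dominant seventh sharp nine sharp five: F# A# C## E G##
D# major seventh: D# F## A# C##
Common to both → A#, C##.

A#  C##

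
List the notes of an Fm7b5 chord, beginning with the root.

F  Ab  Cb  Eb

Fm7b5: half-diminished seventh on F.
Root: F
Minor 3rd (3rd): Ab
Diminished 5th (5th): Cb
Minor 7th (7th): Eb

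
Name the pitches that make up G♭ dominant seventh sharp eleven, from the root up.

G♭ dominant seventh sharp eleven is a dominant seventh sharp eleven built on G♭.
- root: G♭
- major 3rd: B♭
- perfect 5th: D♭
- minor 7th: F♭
- augmented 11th: C

G♭, B♭, D♭, F♭, C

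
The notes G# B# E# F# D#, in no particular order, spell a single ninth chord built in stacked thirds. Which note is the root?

E#

Arranged so that each adjacent pair is a third by letter name: E# – G# – B# – D# – F#.
The bottom of that stack, E#, is the root (this is E# minor seventh flat nine).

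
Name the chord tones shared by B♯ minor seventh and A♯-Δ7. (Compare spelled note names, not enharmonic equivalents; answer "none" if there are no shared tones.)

B♯ minor seventh: B# D# F## A#
A♯-Δ7: A# C# E# G##
Common to both → A#.

A#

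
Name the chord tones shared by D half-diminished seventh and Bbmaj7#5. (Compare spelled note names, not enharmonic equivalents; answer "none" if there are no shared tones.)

D

D half-diminished seventh = D, F, A♭, C.
Bbmaj7#5 = B♭, D, F♯, A.
Shared: D.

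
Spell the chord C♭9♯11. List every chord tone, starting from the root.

Cb, Eb, Gb, Bbb, Db, F

C♭9♯11: dominant ninth sharp eleven on Cb.
Root: Cb
Major 3rd (3rd): Eb
Perfect 5th (5th): Gb
Minor 7th (7th): Bbb
Major 9th (9th): Db
Augmented 11th (11th): F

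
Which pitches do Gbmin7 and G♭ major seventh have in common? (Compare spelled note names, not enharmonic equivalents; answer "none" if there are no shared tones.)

G♭ D♭

Gbmin7 = G♭, B𝄫, D♭, F♭.
G♭ major seventh = G♭, B♭, D♭, F.
Shared: G♭, D♭.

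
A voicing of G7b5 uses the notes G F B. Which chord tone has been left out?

G7b5 = G, B, Db, F. The voicing lacks the 5th (diminished 5th), Db.

Db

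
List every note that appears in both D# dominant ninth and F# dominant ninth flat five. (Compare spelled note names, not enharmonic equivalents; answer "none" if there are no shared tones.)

D# dominant ninth: D-sharp F-double-sharp A-sharp C-sharp E-sharp
F# dominant ninth flat five: F-sharp A-sharp C E G-sharp
Common to both → A-sharp.

A-sharp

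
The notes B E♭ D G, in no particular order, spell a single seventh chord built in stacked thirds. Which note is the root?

Arranged so that each adjacent pair is a third by letter name: E♭ – G – B – D.
The bottom of that stack, E♭, is the root (this is E♭ augmented major seventh).

E♭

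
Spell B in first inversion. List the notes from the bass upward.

D# – F# – B

In root position, B is B–D#–F#.
First inversion puts the third (D#) in the bass.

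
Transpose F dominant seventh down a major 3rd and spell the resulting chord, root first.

D♭  F  A♭  C♭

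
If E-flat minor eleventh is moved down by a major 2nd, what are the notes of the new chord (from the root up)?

Db, Fb, Ab, Cb, Eb, Gb

Eb down a major 2nd → Db. New chord: Db minor eleventh.
root → Db
3rd (minor 3rd) → Fb
5th (perfect 5th) → Ab
7th (minor 7th) → Cb
9th (major 9th) → Eb
11th (perfect 11th) → Gb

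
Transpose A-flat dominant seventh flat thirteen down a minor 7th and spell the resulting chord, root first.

A minor 7th down from Ab is Bb, so the new chord is Bb dominant seventh flat thirteen.
Bb — root
D — major 3rd
F — perfect 5th
Ab — minor 7th
Gb — minor 13th

Bb, D, F, Ab, Gb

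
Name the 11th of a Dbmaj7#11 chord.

G

Dbmaj7#11 is built on Db; its 11th is an augmented 11th above the root.
A fourth above D uses the letter G, and the augmented 11th above Db is G.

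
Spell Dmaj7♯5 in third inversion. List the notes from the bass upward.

C♯ D F♯ A♯

Dmaj7♯5 = D–F♯–A♯–C♯; third inversion → seventh (C♯) lowest.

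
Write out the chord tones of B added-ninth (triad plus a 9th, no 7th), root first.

B  D-sharp  F-sharp  C-sharp

Root B, quality added-ninth:
Root: B
Major 3rd (3rd): D-sharp
Perfect 5th (5th): F-sharp
Major 9th (9th): C-sharp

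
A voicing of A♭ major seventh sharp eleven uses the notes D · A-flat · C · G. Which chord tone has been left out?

E-flat

A♭ major seventh sharp eleven = A-flat, C, E-flat, G, D. The voicing lacks the 5th (perfect 5th), E-flat.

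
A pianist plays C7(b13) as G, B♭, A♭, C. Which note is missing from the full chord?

E

The full C7(b13) chord is C, E, G, B♭, A♭.
Comparing with the voicing, the major 3rd (3rd) — E — is absent.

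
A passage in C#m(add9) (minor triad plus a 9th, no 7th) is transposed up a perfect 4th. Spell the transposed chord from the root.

F♯, A, C♯, G♯

A perfect 4th up from C♯ is F♯, so the new chord is F♯ minor added-ninth.
Root: F♯
Minor 3rd (3rd): A
Perfect 5th (5th): C♯
Major 9th (9th): G♯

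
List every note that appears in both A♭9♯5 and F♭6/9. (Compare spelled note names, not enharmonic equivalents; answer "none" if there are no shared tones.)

A♭  G♭

A♭9♯5 = A♭, C, E, G♭, B♭.
F♭6/9 = F♭, A♭, C♭, D♭, G♭.
Shared: A♭, G♭.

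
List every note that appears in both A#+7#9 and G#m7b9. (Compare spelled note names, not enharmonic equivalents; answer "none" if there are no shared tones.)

G#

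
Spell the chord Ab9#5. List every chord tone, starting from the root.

Ab9#5: dominant ninth sharp five on Ab.
- root: Ab
- major 3rd: C
- augmented 5th: E
- minor 7th: Gb
- major 9th: Bb

Ab, C, E, Gb, Bb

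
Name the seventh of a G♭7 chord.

Fb

G♭7 is built on Gb; its 7th is a minor 7th above the root.
A seventh above G uses the letter F, and the minor 7th above Gb is Fb.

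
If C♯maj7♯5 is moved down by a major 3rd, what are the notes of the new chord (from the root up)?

A C♯ E♯ G♯

A major 3rd down from C♯ is A, so the new chord is A augmented major seventh.
- root: A
- major 3rd: C♯
- augmented 5th: E♯
- major 7th: G♯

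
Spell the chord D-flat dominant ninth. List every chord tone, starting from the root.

D-flat dominant ninth is a dominant ninth built on Db.
root → Db
3rd (major 3rd) → F
5th (perfect 5th) → Ab
7th (minor 7th) → Cb
9th (major 9th) → Eb

Db F Ab Cb Eb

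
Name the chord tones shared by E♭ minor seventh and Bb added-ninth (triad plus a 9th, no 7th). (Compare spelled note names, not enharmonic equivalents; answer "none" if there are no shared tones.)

B-flat

E♭ minor seventh = E-flat, G-flat, B-flat, D-flat.
Bb added-ninth = B-flat, D, F, C.
Shared: B-flat.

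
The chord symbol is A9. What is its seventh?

G

Root of A9 = A. The 7th is a minor 7th: A up a minor 7th → G.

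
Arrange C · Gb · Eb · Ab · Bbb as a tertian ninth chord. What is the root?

Ab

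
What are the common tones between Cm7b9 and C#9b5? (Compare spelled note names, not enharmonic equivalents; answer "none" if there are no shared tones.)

Cm7b9 = C, E♭, G, B♭, D♭.
C#9b5 = C♯, E♯, G, B, D♯.
Shared: G.

G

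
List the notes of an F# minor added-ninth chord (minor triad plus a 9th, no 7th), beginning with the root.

F-sharp  A  C-sharp  G-sharp

F# minor added-ninth is a minor added-ninth built on F-sharp.
- root: F-sharp
- minor 3rd: A
- perfect 5th: C-sharp
- major 9th: G-sharp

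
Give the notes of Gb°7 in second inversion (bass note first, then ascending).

D𝄫, F𝄫, G♭, B𝄫

Gb°7 = G♭–B𝄫–D𝄫–F𝄫; second inversion → fifth (D𝄫) lowest.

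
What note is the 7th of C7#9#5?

Bb

Root of C7#9#5 = C. The 7th is a minor 7th: C up a minor 7th → Bb.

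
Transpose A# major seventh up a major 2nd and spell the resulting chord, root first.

B-sharp, D-double-sharp, F-double-sharp, A-double-sharp

Transposed root: A-sharp → B-sharp (major 2nd up). So we spell B-sharp major seventh:
Root: B-sharp
Major 3rd (3rd): D-double-sharp
Perfect 5th (5th): F-double-sharp
Major 7th (7th): A-double-sharp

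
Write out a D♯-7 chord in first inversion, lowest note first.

D♯-7 = D#–F#–A#–C#; first inversion → third (F#) lowest.

F# – A# – C# – D#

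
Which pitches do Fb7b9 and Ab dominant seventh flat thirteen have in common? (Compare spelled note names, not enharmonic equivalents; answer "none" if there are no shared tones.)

Fb7b9: F♭ A♭ C♭ E𝄫 G𝄫
Ab dominant seventh flat thirteen: A♭ C E♭ G♭ F♭
Common to both → F♭, A♭.

F♭  A♭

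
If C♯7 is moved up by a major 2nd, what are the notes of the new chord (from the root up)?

D#, F##, A#, C#

Transposed root: C# → D# (major 2nd up). So we spell D# dominant seventh:
root → D#
3rd (major 3rd) → F##
5th (perfect 5th) → A#
7th (minor 7th) → C#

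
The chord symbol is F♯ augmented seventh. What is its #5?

C-double-sharp

Root of F♯ augmented seventh = F-sharp. The 5th is an augmented 5th: F-sharp up an augmented 5th → C-double-sharp.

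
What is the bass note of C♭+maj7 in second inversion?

C♭+maj7 = Cb–Eb–G–Bb. Second inversion → fifth in the bass = G.

G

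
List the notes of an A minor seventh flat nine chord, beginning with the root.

A, C, E, G, Bb

A minor seventh flat nine: minor seventh flat nine on A.
A — root
C — minor 3rd
E — perfect 5th
G — minor 7th
Bb — minor 9th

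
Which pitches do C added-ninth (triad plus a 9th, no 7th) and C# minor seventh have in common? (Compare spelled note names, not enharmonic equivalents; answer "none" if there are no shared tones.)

C added-ninth = C, E, G, D.
C# minor seventh = C-sharp, E, G-sharp, B.
Shared: E.

E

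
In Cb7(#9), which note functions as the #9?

Cb7(#9) is built on C♭; its 9th is an augmented 9th above the root.
A second above C uses the letter D, and the augmented 9th above C♭ is D.

D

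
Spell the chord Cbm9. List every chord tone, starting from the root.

Cbm9 is a minor ninth built on Cb.
Root: Cb
Minor 3rd (3rd): Ebb
Perfect 5th (5th): Gb
Minor 7th (7th): Bbb
Major 9th (9th): Db

Cb Ebb Gb Bbb Db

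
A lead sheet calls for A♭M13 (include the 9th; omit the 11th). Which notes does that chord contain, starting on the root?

Root A♭, quality major thirteenth:
root → A♭
3rd (major 3rd) → C
5th (perfect 5th) → E♭
7th (major 7th) → G
9th (major 9th) → B♭
13th (major 13th) → F

A♭  C  E♭  G  B♭  F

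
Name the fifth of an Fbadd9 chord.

Cb

Fbadd9 is built on Fb; its 5th is a perfect 5th above the root.
A fifth above F uses the letter C, and the perfect 5th above Fb is Cb.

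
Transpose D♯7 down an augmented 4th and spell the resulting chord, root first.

A, C#, E, G

Transposed root: D# → A (augmented 4th down). So we spell A dominant seventh:
Root: A
Major 3rd (3rd): C#
Perfect 5th (5th): E
Minor 7th (7th): G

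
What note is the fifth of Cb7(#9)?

Gb

Root of Cb7(#9) = Cb. The 5th is a perfect 5th: Cb up a perfect 5th → Gb.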